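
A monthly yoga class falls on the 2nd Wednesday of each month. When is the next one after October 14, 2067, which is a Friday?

October 2067 starts on a Saturday; its first Wednesday is the 5th, so the 2nd Wednesday is the 12th — October 12, 2067.
That is not after October 14, 2067, so look at November 2067.
November 2067 starts on a Tuesday; its first Wednesday is the 2nd, so the 2nd Wednesday is the 9th — November 9, 2067.

November 9, 2067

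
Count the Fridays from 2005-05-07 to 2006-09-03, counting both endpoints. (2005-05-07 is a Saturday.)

69

2005-05-07 is a Saturday; the first Friday on or after it is 2005-05-13 (6 days later).
From 2005-05-13 to 2006-09-03: 232 + 246 = 478 days (rest of 2005, to 2006-09-03 in 2006).
478 ÷ 7 = 68 full weeks with remainder 2, so 68 more Fridays after the first → 69.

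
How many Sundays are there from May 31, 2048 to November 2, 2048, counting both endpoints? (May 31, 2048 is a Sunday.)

23

May 31, 2048 is a Sunday; the first Sunday on or after it is May 31, 2048.
From May 31, 2048 to November 2, 2048: 0 + 30 + 31 + 31 + 30 + 31 + 2 = 155 days (rest of May, June, July, August, September, October, November).
155 ÷ 7 = 22 full weeks with remainder 1, so 22 more Sundays after the first → 23.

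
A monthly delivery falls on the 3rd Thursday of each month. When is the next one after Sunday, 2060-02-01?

2060-02-19

February 2060 starts on a Sunday; its first Thursday is the 5th, so the 3rd Thursday is the 19th — 2060-02-19.
2060-02-19 is after 2060-02-01, so that is the next one.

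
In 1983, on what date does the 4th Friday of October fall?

The first Friday of October 1983 is October 7.
The 4th Friday is 3 weeks later: 7 + 21 = 28.

1983-10-28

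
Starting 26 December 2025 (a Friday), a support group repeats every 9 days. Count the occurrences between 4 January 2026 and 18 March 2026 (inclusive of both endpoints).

9

Occurrences land 9·i days after 26 December 2025 for i = 0, 1, 2, …
4 January 2026 is 9 days after the start; 9 ÷ 9 = 1 remainder 0. First occurrence in the window: #2 on 4 January 2026 (1×9 = 9 days in).
18 March 2026 is 82 days after the start; 82 ÷ 9 = 9 remainder 1. Last occurrence in the window: #10 on 17 March 2026.
Occurrences #2 through #10: 9 in total.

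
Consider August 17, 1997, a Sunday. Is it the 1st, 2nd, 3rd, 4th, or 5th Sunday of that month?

3rd

Day 17 falls in week ⌈17/7⌉ of the month.
Days 1–7 hold the 1st Sunday, 8–14 the 2nd, 15–21 the 3rd, 22–28 the 4th, 29–31 the 5th.
17 is in the range for the 3rd.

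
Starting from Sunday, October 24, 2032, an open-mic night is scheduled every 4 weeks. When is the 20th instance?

April 9, 2034

The 20th occurrence is 19 intervals after the first: 19 × 28 = 532 days after October 24, 2032.
October has 31 days — 7 days to the end of October leaves 525.
From end of October to end of 2032 is 61 days (464 left).
2033 has 365 days (99 left).
January has 31 days (68 left).
February has 28 days (40 left).
March has 31 days (9 left).
9 days into April → April 9, 2034.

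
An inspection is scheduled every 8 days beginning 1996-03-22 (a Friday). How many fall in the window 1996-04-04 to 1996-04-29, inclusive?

3

Occurrences land 8·i days after 1996-03-22 for i = 0, 1, 2, …
1996-04-04 is 13 days after the start; 13 ÷ 8 = 1 remainder 5; since the remainder is 5, round up to i = 2. First occurrence in the window: #3 on 1996-04-07 (2×8 = 16 days in).
1996-04-29 is 38 days after the start; 38 ÷ 8 = 4 remainder 6. Last occurrence in the window: #5 on 1996-04-23.
Occurrences #3 through #5: 3 in total.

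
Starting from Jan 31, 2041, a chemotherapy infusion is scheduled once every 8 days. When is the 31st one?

Sep 28, 2041

The 31st occurrence is 30 intervals after the first: 30 × 8 = 240 days after Jan 31, 2041.
Jan has 31 days — 0 days to the end of Jan leaves 240.
Feb has 28 days (212 left).
Mar has 31 days (181 left).
Apr has 30 days (151 left).
May has 31 days (120 left).
Jun has 30 days (90 left).
Jul has 31 days (59 left).
Aug has 31 days (28 left).
28 days into Sep → Sep 28, 2041.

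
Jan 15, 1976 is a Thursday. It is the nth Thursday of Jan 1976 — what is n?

3rd

Day 15 falls in week ⌈15/7⌉ of the month.
Days 1–7 hold the 1st Thursday, 8–14 the 2nd, 15–21 the 3rd, 22–28 the 4th, 29–31 the 5th.
15 is in the range for the 3rd.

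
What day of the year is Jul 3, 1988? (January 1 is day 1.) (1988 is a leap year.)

185

Days in months before Jul: 31 + 29 + 31 + 30 + 31 + 30 = 182.
Plus 3 days into Jul → day 185.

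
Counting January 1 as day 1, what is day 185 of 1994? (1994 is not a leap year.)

4 July 1994

January has 31 days (185 − 31 = 154 remain).
February has 28 days (154 − 28 = 126 remain).
March has 31 days (126 − 31 = 95 remain).
April has 30 days (95 − 30 = 65 remain).
May has 31 days (65 − 31 = 34 remain).
June has 30 days (34 − 30 = 4 remain).
4 into July → July 4.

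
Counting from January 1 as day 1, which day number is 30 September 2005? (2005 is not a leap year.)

Days in months before September: 31 + 28 + 31 + 30 + 31 + 30 + 31 + 31 = 243.
Plus 30 days into September → day 273.

273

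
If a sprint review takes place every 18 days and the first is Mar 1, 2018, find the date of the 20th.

Feb 6, 2019

The 20th occurrence is 19 intervals after the first: 19 × 18 = 342 days after Mar 1, 2018.
Mar has 31 days — 30 days to the end of Mar leaves 312.
Apr has 30 days (282 left).
May has 31 days (251 left).
Jun has 30 days (221 left).
Jul has 31 days (190 left).
Aug has 31 days (159 left).
Sep has 30 days (129 left).
Oct has 31 days (98 left).
Nov has 30 days (68 left).
Dec has 31 days (37 left).
Jan has 31 days (6 left).
6 days into Feb → Feb 6, 2019.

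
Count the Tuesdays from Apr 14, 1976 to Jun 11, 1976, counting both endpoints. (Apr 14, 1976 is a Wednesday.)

Apr 14, 1976 is a Wednesday; the first Tuesday on or after it is Apr 20, 1976 (6 days later).
From Apr 20, 1976 to Jun 11, 1976: 10 + 31 + 11 = 52 days (rest of Apr, May, Jun).
52 ÷ 7 = 7 full weeks with remainder 3, so 7 more Tuesdays after the first → 8.

8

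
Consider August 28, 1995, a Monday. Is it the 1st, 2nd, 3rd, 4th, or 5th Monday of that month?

Day 28 falls in week ⌈28/7⌉ of the month.
Days 1–7 hold the 1st Monday, 8–14 the 2nd, 15–21 the 3rd, 22–28 the 4th, 29–31 the 5th.
28 is in the range for the 4th.

4th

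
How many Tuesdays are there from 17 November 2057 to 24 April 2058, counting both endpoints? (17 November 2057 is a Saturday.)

17 November 2057 is a Saturday; the first Tuesday on or after it is 20 November 2057 (3 days later).
From 20 November 2057 to 24 April 2058: 10 + 31 + 31 + 28 + 31 + 24 = 155 days (rest of November, December, January, February, March, April).
155 ÷ 7 = 22 full weeks with remainder 1, so 22 more Tuesdays after the first → 23.

23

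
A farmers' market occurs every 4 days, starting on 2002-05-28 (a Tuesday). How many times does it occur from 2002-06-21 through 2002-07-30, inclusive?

10

Occurrences land 4·i days after 2002-05-28 for i = 0, 1, 2, …
2002-06-21 is 24 days after the start; 24 ÷ 4 = 6 remainder 0. First occurrence in the window: #7 on 2002-06-21 (6×4 = 24 days in).
2002-07-30 is 63 days after the start; 63 ÷ 4 = 15 remainder 3. Last occurrence in the window: #16 on 2002-07-27.
Occurrences #7 through #16: 10 in total.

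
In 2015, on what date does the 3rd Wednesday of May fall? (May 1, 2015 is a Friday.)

May 20, 2015

May 2015 begins on a Friday, so the first Wednesday is May 6 (5 days later).
The 3rd Wednesday is 2 weeks later: 6 + 14 = 20.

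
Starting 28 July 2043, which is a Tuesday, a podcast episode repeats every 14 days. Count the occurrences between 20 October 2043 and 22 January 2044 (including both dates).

7

Occurrences land 14·i days after 28 July 2043 for i = 0, 1, 2, …
20 October 2043 is 84 days after the start; 84 ÷ 14 = 6 remainder 0. First occurrence in the window: #7 on 20 October 2043 (6×14 = 84 days in).
22 January 2044 is 178 days after the start; 178 ÷ 14 = 12 remainder 10. Last occurrence in the window: #13 on 12 January 2044.
Occurrences #7 through #13: 7 in total.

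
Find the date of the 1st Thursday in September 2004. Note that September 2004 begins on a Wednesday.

September 2, 2004

September 2004 begins on a Wednesday, so the first Thursday is September 2 (1 day later).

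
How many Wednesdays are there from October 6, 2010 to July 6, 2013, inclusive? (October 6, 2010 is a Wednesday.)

144

October 6, 2010 is a Wednesday; the first Wednesday on or after it is October 6, 2010.
From October 6, 2010 to July 6, 2013: 86 + 365 + 366 + 187 = 1004 days (rest of 2010, 2011, 2012, to July 6, 2013 in 2013).
1004 ÷ 7 = 143 full weeks with remainder 3, so 143 more Wednesdays after the first → 144.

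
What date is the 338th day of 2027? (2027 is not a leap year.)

2027-12-04

January has 31 days (338 − 31 = 307 remain).
February has 28 days (307 − 28 = 279 remain).
March has 31 days (279 − 31 = 248 remain).
April has 30 days (248 − 30 = 218 remain).
May has 31 days (218 − 31 = 187 remain).
June has 30 days (187 − 30 = 157 remain).
July has 31 days (157 − 31 = 126 remain).
August has 31 days (126 − 31 = 95 remain).
September has 30 days (95 − 30 = 65 remain).
October has 31 days (65 − 31 = 34 remain).
November has 30 days (34 − 30 = 4 remain).
4 into December → December 4.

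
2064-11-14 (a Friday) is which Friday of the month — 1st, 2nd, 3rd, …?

Day 14 falls in week ⌈14/7⌉ of the month.
Days 1–7 hold the 1st Friday, 8–14 the 2nd, 15–21 the 3rd, 22–28 the 4th, 29–31 the 5th.
14 is in the range for the 2nd.

2nd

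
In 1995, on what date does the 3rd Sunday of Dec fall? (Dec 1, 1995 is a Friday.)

Dec 17, 1995

Dec 1995 begins on a Friday, so the first Sunday is Dec 3 (2 days later).
The 3rd Sunday is 2 weeks later: 3 + 14 = 17.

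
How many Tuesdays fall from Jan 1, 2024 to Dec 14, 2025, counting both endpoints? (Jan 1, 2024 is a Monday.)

102

Jan 1, 2024 is a Monday; the first Tuesday on or after it is Jan 2, 2024 (1 day later).
From Jan 2, 2024 to Dec 14, 2025: 364 + 348 = 712 days (rest of 2024, to Dec 14, 2025 in 2025).
712 ÷ 7 = 101 full weeks with remainder 5, so 101 more Tuesdays after the first → 102.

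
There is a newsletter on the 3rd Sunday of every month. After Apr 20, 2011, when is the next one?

Apr 2011 starts on a Friday; its first Sunday is the 3rd, so the 3rd Sunday is the 17th — Apr 17, 2011.
That is not after Apr 20, 2011, so look at May 2011.
May 2011 starts on a Sunday; its first Sunday is the 1st, so the 3rd Sunday is the 15th — May 15, 2011.

May 15, 2011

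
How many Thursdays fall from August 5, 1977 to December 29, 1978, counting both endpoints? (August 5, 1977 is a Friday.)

73

August 5, 1977 is a Friday; the first Thursday on or after it is August 11, 1977 (6 days later).
From August 11, 1977 to December 29, 1978: 142 + 363 = 505 days (rest of 1977, to December 29, 1978 in 1978).
505 ÷ 7 = 72 full weeks with remainder 1, so 72 more Thursdays after the first → 73.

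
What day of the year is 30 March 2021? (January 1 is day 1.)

Days in months before March: 31 + 28 = 59.
Plus 30 days into March → day 89.

89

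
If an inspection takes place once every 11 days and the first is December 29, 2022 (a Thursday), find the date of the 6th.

The 6th occurrence is 5 intervals after the first: 5 × 11 = 55 days after December 29, 2022.
December has 31 days — 2 days to the end of December leaves 53.
January has 31 days (22 left).
22 days into February → February 22, 2023.

February 22, 2023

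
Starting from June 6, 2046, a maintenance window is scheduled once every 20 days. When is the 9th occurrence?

November 13, 2046

The 9th occurrence is 8 intervals after the first: 8 × 20 = 160 days after June 6, 2046.
June has 30 days — 24 days to the end of June leaves 136.
July has 31 days (105 left).
August has 31 days (74 left).
September has 30 days (44 left).
October has 31 days (13 left).
13 days into November → November 13, 2046.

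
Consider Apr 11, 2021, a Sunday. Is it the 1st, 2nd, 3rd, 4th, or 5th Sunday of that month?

Day 11 falls in week ⌈11/7⌉ of the month.
Days 1–7 hold the 1st Sunday, 8–14 the 2nd, 15–21 the 3rd, 22–28 the 4th, 29–31 the 5th.
11 is in the range for the 2nd.

2nd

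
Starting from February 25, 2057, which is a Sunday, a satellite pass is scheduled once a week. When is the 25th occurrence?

The 25th occurrence is 24 intervals after the first: 24 × 7 = 168 days after February 25, 2057.
February has 28 days — 3 days to the end of February leaves 165.
March has 31 days (134 left).
April has 30 days (104 left).
May has 31 days (73 left).
June has 30 days (43 left).
July has 31 days (12 left).
12 days into August → August 12, 2057.

August 12, 2057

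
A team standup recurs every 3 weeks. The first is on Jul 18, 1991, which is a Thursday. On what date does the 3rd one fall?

Aug 29, 1991

The 3rd occurrence is 2 intervals after the first: 2 × 21 = 42 days after Jul 18, 1991.
Jul has 31 days — 13 days to the end of Jul leaves 29.
29 days into Aug → Aug 29, 1991.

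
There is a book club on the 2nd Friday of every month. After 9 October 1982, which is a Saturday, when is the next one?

12 November 1982

October 1982 starts on a Friday; its first Friday is the 1st, so the 2nd Friday is the 8th — 8 October 1982.
That is not after 9 October 1982, so look at November 1982.
November 1982 starts on a Monday; its first Friday is the 5th, so the 2nd Friday is the 12th — 12 November 1982.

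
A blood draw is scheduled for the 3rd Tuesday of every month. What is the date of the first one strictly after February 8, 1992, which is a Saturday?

February 1992 starts on a Saturday; its first Tuesday is the 4th, so the 3rd Tuesday is the 18th — February 18, 1992.
February 18, 1992 is after February 8, 1992, so that is the next one.

February 18, 1992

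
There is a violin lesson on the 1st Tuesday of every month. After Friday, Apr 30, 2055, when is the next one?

May 4, 2055

Apr 2055 starts on a Thursday, so its 1st Tuesday is Apr 6, 2055 (5 days in).
That is not after Apr 30, 2055, so look at May 2055.
May 2055 starts on a Saturday, so its 1st Tuesday is May 4, 2055 (3 days in).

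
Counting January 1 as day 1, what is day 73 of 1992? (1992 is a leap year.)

Mar 13, 1992

Jan has 31 days (73 − 31 = 42 remain).
Feb has 29 days (42 − 29 = 13 remain).
13 into Mar → Mar 13.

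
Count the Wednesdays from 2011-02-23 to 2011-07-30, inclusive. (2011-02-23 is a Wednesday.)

23

2011-02-23 is a Wednesday; the first Wednesday on or after it is 2011-02-23.
From 2011-02-23 to 2011-07-30: 5 + 31 + 30 + 31 + 30 + 30 = 157 days (rest of February, March, April, May, June, July).
157 ÷ 7 = 22 full weeks with remainder 3, so 22 more Wednesdays after the first → 23.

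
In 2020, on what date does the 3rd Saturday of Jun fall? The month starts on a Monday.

Jun 2020 begins on a Monday, so the first Saturday is Jun 6 (5 days later).
The 3rd Saturday is 2 weeks later: 6 + 14 = 20.

Jun 20, 2020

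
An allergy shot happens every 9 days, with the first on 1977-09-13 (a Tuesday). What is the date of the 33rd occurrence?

1978-06-28

The 33rd occurrence is 32 intervals after the first: 32 × 9 = 288 days after 1977-09-13.
September has 30 days — 17 days to the end of September leaves 271.
October has 31 days (240 left).
November has 30 days (210 left).
December has 31 days (179 left).
January has 31 days (148 left).
February has 28 days (120 left).
March has 31 days (89 left).
April has 30 days (59 left).
May has 31 days (28 left).
28 days into June → 1978-06-28.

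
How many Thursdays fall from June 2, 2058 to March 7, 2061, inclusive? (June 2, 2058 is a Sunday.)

June 2, 2058 is a Sunday; the first Thursday on or after it is June 6, 2058 (4 days later).
From June 6, 2058 to March 7, 2061: 208 + 365 + 366 + 66 = 1005 days (rest of 2058, 2059, 2060, to March 7, 2061 in 2061).
1005 ÷ 7 = 143 full weeks with remainder 4, so 143 more Thursdays after the first → 144.

144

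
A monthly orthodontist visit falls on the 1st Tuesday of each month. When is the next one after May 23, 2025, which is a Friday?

June 3, 2025

May 2025 starts on a Thursday, so its 1st Tuesday is May 6, 2025 (5 days in).
That is not after May 23, 2025, so look at June 2025.
June 2025 starts on a Sunday, so its 1st Tuesday is June 3, 2025 (2 days in).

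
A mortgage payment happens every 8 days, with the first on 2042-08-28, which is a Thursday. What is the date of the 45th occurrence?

2043-08-15

The 45th occurrence is 44 intervals after the first: 44 × 8 = 352 days after 2042-08-28.
August has 31 days — 3 days to the end of August leaves 349.
September has 30 days (319 left).
October has 31 days (288 left).
November has 30 days (258 left).
December has 31 days (227 left).
January has 31 days (196 left).
February has 28 days (168 left).
March has 31 days (137 left).
April has 30 days (107 left).
May has 31 days (76 left).
June has 30 days (46 left).
July has 31 days (15 left).
15 days into August → 2043-08-15.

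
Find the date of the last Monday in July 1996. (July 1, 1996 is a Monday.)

July 1996 begins on a Monday, so the first Monday is July 1.
July 1996 has 31 days. Adding weeks: 1, 8, 15, 22, 29 — the last one ≤ 31 is the 29th.

July 29, 1996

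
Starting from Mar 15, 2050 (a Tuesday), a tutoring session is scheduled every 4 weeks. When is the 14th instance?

Mar 14, 2051

The 14th occurrence is 13 intervals after the first: 13 × 28 = 364 days after Mar 15, 2050.
Mar has 31 days — 16 days to the end of Mar leaves 348.
Apr has 30 days (318 left).
May has 31 days (287 left).
Jun has 30 days (257 left).
Jul has 31 days (226 left).
Aug has 31 days (195 left).
Sep has 30 days (165 left).
Oct has 31 days (134 left).
Nov has 30 days (104 left).
Dec has 31 days (73 left).
Jan has 31 days (42 left).
Feb has 28 days (14 left).
14 days into Mar → Mar 14, 2051.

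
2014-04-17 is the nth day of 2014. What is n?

107

Days in months before April: 31 + 28 + 31 = 90.
Plus 17 days into April → day 107.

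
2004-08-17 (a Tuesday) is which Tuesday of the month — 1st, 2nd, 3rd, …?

3rd

Day 17 falls in week ⌈17/7⌉ of the month.
Days 1–7 hold the 1st Tuesday, 8–14 the 2nd, 15–21 the 3rd, 22–28 the 4th, 29–31 the 5th.
17 is in the range for the 3rd.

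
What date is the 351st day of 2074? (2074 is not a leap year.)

January has 31 days (351 − 31 = 320 remain).
February has 28 days (320 − 28 = 292 remain).
March has 31 days (292 − 31 = 261 remain).
April has 30 days (261 − 30 = 231 remain).
May has 31 days (231 − 31 = 200 remain).
June has 30 days (200 − 30 = 170 remain).
July has 31 days (170 − 31 = 139 remain).
August has 31 days (139 − 31 = 108 remain).
September has 30 days (108 − 30 = 78 remain).
October has 31 days (78 − 31 = 47 remain).
November has 30 days (47 − 30 = 17 remain).
17 into December → December 17.

December 17, 2074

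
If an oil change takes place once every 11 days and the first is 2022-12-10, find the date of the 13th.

2023-04-21

The 13th occurrence is 12 intervals after the first: 12 × 11 = 132 days after 2022-12-10.
December has 31 days — 21 days to the end of December leaves 111.
January has 31 days (80 left).
February has 28 days (52 left).
March has 31 days (21 left).
21 days into April → 2023-04-21.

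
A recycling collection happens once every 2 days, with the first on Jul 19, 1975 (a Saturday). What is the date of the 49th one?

The 49th occurrence is 48 intervals after the first: 48 × 2 = 96 days after Jul 19, 1975.
Jul has 31 days — 12 days to the end of Jul leaves 84.
Aug has 31 days (53 left).
Sep has 30 days (23 left).
23 days into Oct → Oct 23, 1975.

Oct 23, 1975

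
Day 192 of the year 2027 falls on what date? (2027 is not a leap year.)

January has 31 days (192 − 31 = 161 remain).
February has 28 days (161 − 28 = 133 remain).
March has 31 days (133 − 31 = 102 remain).
April has 30 days (102 − 30 = 72 remain).
May has 31 days (72 − 31 = 41 remain).
June has 30 days (41 − 30 = 11 remain).
11 into July → July 11.

July 11, 2027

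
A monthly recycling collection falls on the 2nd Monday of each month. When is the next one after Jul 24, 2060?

Jul 2060 starts on a Thursday; its first Monday is the 5th, so the 2nd Monday is the 12th — Jul 12, 2060.
That is not after Jul 24, 2060, so look at Aug 2060.
Aug 2060 starts on a Sunday; its first Monday is the 2nd, so the 2nd Monday is the 9th — Aug 9, 2060.

Aug 9, 2060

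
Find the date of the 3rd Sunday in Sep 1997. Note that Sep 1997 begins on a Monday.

Sep 21, 1997

Sep 1997 begins on a Monday, so the first Sunday is Sep 7 (6 days later).
The 3rd Sunday is 2 weeks later: 7 + 14 = 21.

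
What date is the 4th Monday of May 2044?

May 23, 2044

The first Monday of May 2044 is May 2.
The 4th Monday is 3 weeks later: 2 + 21 = 23.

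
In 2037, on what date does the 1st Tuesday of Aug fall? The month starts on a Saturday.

Aug 2037 begins on a Saturday, so the first Tuesday is Aug 4 (3 days later).

Aug 4, 2037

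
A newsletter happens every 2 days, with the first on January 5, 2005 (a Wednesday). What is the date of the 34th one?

March 12, 2005

The 34th occurrence is 33 intervals after the first: 33 × 2 = 66 days after January 5, 2005.
January has 31 days — 26 days to the end of January leaves 40.
February has 28 days (12 left).
12 days into March → March 12, 2005.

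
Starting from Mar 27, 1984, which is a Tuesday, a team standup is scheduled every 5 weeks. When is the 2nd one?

May 1, 1984

The 2nd occurrence is 1 interval after the first: 1 × 35 = 35 days after Mar 27, 1984.
Mar has 31 days — 4 days to the end of Mar leaves 31.
Apr has 30 days (1 left).
1 day into May → May 1, 1984.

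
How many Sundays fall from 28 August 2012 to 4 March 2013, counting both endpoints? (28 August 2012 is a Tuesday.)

28 August 2012 is a Tuesday; the first Sunday on or after it is 2 September 2012 (5 days later).
From 2 September 2012 to 4 March 2013: 28 + 31 + 30 + 31 + 31 + 28 + 4 = 183 days (rest of September, October, November, December, January, February, March).
183 ÷ 7 = 26 full weeks with remainder 1, so 26 more Sundays after the first → 27.

27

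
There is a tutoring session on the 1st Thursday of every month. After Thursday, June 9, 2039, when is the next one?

June 2039 starts on a Wednesday, so its 1st Thursday is June 2, 2039 (1 day in).
That is not after June 9, 2039, so look at July 2039.
July 2039 starts on a Friday, so its 1st Thursday is July 7, 2039 (6 days in).

July 7, 2039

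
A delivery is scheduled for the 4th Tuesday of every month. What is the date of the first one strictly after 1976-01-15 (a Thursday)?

1976-01-27

January 1976 starts on a Thursday; its first Tuesday is the 6th, so the 4th Tuesday is the 27th — 1976-01-27.
1976-01-27 is after 1976-01-15, so that is the next one.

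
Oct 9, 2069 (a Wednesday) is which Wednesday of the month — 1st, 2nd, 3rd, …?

Day 9 falls in week ⌈9/7⌉ of the month.
Days 1–7 hold the 1st Wednesday, 8–14 the 2nd, 15–21 the 3rd, 22–28 the 4th, 29–31 the 5th.
9 is in the range for the 2nd.

2nd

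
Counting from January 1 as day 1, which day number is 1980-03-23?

83

Days in months before March: 31 + 29 = 60.
Plus 23 days into March → day 83.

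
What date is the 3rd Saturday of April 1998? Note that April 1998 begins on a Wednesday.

April 1998 begins on a Wednesday, so the first Saturday is April 4 (3 days later).
The 3rd Saturday is 2 weeks later: 4 + 14 = 18.

1998-04-18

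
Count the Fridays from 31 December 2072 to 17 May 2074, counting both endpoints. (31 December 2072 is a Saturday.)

71

31 December 2072 is a Saturday; the first Friday on or after it is 6 January 2073 (6 days later).
From 6 January 2073 to 17 May 2074: 359 + 137 = 496 days (rest of 2073, to 17 May 2074 in 2074).
496 ÷ 7 = 70 full weeks with remainder 6, so 70 more Fridays after the first → 71.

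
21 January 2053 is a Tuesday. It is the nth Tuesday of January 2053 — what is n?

3rd

Day 21 falls in week ⌈21/7⌉ of the month.
Days 1–7 hold the 1st Tuesday, 8–14 the 2nd, 15–21 the 3rd, 22–28 the 4th, 29–31 the 5th.
21 is in the range for the 3rd.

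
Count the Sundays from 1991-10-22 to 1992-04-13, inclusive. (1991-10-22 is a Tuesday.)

1991-10-22 is a Tuesday; the first Sunday on or after it is 1991-10-27 (5 days later).
From 1991-10-27 to 1992-04-13: 4 + 30 + 31 + 31 + 29 + 31 + 13 = 169 days (rest of October, November, December, January, February, March, April).
169 ÷ 7 = 24 full weeks with remainder 1, so 24 more Sundays after the first → 25.

25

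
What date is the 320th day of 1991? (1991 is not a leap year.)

January has 31 days (320 − 31 = 289 remain).
February has 28 days (289 − 28 = 261 remain).
March has 31 days (261 − 31 = 230 remain).
April has 30 days (230 − 30 = 200 remain).
May has 31 days (200 − 31 = 169 remain).
June has 30 days (169 − 30 = 139 remain).
July has 31 days (139 − 31 = 108 remain).
August has 31 days (108 − 31 = 77 remain).
September has 30 days (77 − 30 = 47 remain).
October has 31 days (47 − 31 = 16 remain).
16 into November → November 16.

November 16, 1991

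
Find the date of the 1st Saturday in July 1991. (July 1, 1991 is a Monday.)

6 July 1991

July 1991 begins on a Monday, so the first Saturday is July 6 (5 days later).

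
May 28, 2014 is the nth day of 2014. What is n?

Days in months before May: 31 + 28 + 31 + 30 = 120.
Plus 28 days into May → day 148.

148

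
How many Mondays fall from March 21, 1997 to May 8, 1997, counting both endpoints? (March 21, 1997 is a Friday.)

March 21, 1997 is a Friday; the first Monday on or after it is March 24, 1997 (3 days later).
From March 24, 1997 to May 8, 1997: 7 + 30 + 8 = 45 days (rest of March, April, May).
45 ÷ 7 = 6 full weeks with remainder 3, so 6 more Mondays after the first → 7.

7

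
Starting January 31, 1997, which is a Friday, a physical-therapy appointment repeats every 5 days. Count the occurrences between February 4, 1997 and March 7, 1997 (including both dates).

Occurrences land 5·i days after January 31, 1997 for i = 0, 1, 2, …
February 4, 1997 is 4 days after the start; 4 ÷ 5 = 0 remainder 4; since the remainder is 4, round up to i = 1. First occurrence in the window: #2 on February 5, 1997 (1×5 = 5 days in).
March 7, 1997 is 35 days after the start; 35 ÷ 5 = 7 remainder 0. Last occurrence in the window: #8 on March 7, 1997.
Occurrences #2 through #8: 7 in total.

7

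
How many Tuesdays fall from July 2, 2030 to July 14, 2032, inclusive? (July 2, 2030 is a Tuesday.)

July 2, 2030 is a Tuesday; the first Tuesday on or after it is July 2, 2030.
From July 2, 2030 to July 14, 2032: 182 + 365 + 196 = 743 days (rest of 2030, 2031, to July 14, 2032 in 2032).
743 ÷ 7 = 106 full weeks with remainder 1, so 106 more Tuesdays after the first → 107.

107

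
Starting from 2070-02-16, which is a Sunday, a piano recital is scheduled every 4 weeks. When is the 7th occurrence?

2070-08-03

The 7th occurrence is 6 intervals after the first: 6 × 28 = 168 days after 2070-02-16.
February has 28 days — 12 days to the end of February leaves 156.
March has 31 days (125 left).
April has 30 days (95 left).
May has 31 days (64 left).
June has 30 days (34 left).
July has 31 days (3 left).
3 days into August → 2070-08-03.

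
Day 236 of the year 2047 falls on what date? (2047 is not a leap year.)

2047-08-24

January has 31 days (236 − 31 = 205 remain).
February has 28 days (205 − 28 = 177 remain).
March has 31 days (177 − 31 = 146 remain).
April has 30 days (146 − 30 = 116 remain).
May has 31 days (116 − 31 = 85 remain).
June has 30 days (85 − 30 = 55 remain).
July has 31 days (55 − 31 = 24 remain).
24 into August → August 24.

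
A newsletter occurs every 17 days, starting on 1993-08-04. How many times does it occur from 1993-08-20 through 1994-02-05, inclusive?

10

Occurrences land 17·i days after 1993-08-04 for i = 0, 1, 2, …
1993-08-20 is 16 days after the start; 16 ÷ 17 = 0 remainder 16; since the remainder is 16, round up to i = 1. First occurrence in the window: #2 on 1993-08-21 (1×17 = 17 days in).
1994-02-05 is 185 days after the start; 185 ÷ 17 = 10 remainder 15. Last occurrence in the window: #11 on 1994-01-21.
Occurrences #2 through #11: 10 in total.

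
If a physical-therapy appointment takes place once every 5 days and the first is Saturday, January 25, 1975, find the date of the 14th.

The 14th occurrence is 13 intervals after the first: 13 × 5 = 65 days after January 25, 1975.
January has 31 days — 6 days to the end of January leaves 59.
February has 28 days (31 left).
31 days into March → March 31, 1975.

March 31, 1975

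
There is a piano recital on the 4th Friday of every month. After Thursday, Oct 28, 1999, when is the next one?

Nov 26, 1999

Oct 1999 starts on a Friday; its first Friday is the 1st, so the 4th Friday is the 22nd — Oct 22, 1999.
That is not after Oct 28, 1999, so look at Nov 1999.
Nov 1999 starts on a Monday; its first Friday is the 5th, so the 4th Friday is the 26th — Nov 26, 1999.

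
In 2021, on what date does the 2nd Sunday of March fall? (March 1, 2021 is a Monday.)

March 2021 begins on a Monday, so the first Sunday is March 7 (6 days later).
The 2nd Sunday is 1 weeks later: 7 + 7 = 14.

2021-03-14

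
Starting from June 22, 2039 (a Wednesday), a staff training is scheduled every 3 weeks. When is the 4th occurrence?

August 24, 2039

The 4th occurrence is 3 intervals after the first: 3 × 21 = 63 days after June 22, 2039.
June has 30 days — 8 days to the end of June leaves 55.
July has 31 days (24 left).
24 days into August → August 24, 2039.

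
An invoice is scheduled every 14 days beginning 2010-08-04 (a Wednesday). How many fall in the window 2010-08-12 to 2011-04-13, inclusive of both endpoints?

18

Occurrences land 14·i days after 2010-08-04 for i = 0, 1, 2, …
2010-08-12 is 8 days after the start; 8 ÷ 14 = 0 remainder 8; since the remainder is 8, round up to i = 1. First occurrence in the window: #2 on 2010-08-18 (1×14 = 14 days in).
2011-04-13 is 252 days after the start; 252 ÷ 14 = 18 remainder 0. Last occurrence in the window: #19 on 2011-04-13.
Occurrences #2 through #19: 18 in total.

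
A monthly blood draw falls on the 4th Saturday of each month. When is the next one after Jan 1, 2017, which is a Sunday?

Jan 2017 starts on a Sunday; its first Saturday is the 7th, so the 4th Saturday is the 28th — Jan 28, 2017.
Jan 28, 2017 is after Jan 1, 2017, so that is the next one.

Jan 28, 2017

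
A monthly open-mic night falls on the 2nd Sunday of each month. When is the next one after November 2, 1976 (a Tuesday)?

November 14, 1976

November 1976 starts on a Monday; its first Sunday is the 7th, so the 2nd Sunday is the 14th — November 14, 1976.
November 14, 1976 is after November 2, 1976, so that is the next one.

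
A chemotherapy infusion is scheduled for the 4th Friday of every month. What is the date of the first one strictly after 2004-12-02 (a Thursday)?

December 2004 starts on a Wednesday; its first Friday is the 3rd, so the 4th Friday is the 24th — 2004-12-24.
2004-12-24 is after 2004-12-02, so that is the next one.

2004-12-24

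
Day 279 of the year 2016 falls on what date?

Oct 5, 2016

Jan has 31 days (279 − 31 = 248 remain).
Feb has 29 days (248 − 29 = 219 remain).
Mar has 31 days (219 − 31 = 188 remain).
Apr has 30 days (188 − 30 = 158 remain).
May has 31 days (158 − 31 = 127 remain).
Jun has 30 days (127 − 30 = 97 remain).
Jul has 31 days (97 − 31 = 66 remain).
Aug has 31 days (66 − 31 = 35 remain).
Sep has 30 days (35 − 30 = 5 remain).
5 into Oct → Oct 5.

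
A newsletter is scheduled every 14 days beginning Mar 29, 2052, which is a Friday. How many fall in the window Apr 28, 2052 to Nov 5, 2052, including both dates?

Occurrences land 14·i days after Mar 29, 2052 for i = 0, 1, 2, …
Apr 28, 2052 is 30 days after the start; 30 ÷ 14 = 2 remainder 2; since the remainder is 2, round up to i = 3. First occurrence in the window: #4 on May 10, 2052 (3×14 = 42 days in).
Nov 5, 2052 is 221 days after the start; 221 ÷ 14 = 15 remainder 11. Last occurrence in the window: #16 on Oct 25, 2052.
Occurrences #4 through #16: 13 in total.

13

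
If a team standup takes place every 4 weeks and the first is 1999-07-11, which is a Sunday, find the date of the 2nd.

1999-08-08

The 2nd occurrence is 1 interval after the first: 1 × 28 = 28 days after 1999-07-11.
July has 31 days — 20 days to the end of July leaves 8.
8 days into August → 1999-08-08.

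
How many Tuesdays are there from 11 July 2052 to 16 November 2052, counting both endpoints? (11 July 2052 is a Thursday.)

18

11 July 2052 is a Thursday; the first Tuesday on or after it is 16 July 2052 (5 days later).
From 16 July 2052 to 16 November 2052: 15 + 31 + 30 + 31 + 16 = 123 days (rest of July, August, September, October, November).
123 ÷ 7 = 17 full weeks with remainder 4, so 17 more Tuesdays after the first → 18.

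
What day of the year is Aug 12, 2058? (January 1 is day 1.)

224

Days in months before Aug: 31 + 28 + 31 + 30 + 31 + 30 + 31 = 212.
Plus 12 days into Aug → day 224.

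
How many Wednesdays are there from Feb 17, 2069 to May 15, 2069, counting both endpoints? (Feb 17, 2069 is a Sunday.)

13

Feb 17, 2069 is a Sunday; the first Wednesday on or after it is Feb 20, 2069 (3 days later).
From Feb 20, 2069 to May 15, 2069: 8 + 31 + 30 + 15 = 84 days (rest of Feb, Mar, Apr, May).
84 ÷ 7 = 12 full weeks with remainder 0, so 12 more Wednesdays after the first → 13.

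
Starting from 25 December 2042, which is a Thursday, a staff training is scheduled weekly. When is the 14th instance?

26 March 2043

The 14th occurrence is 13 intervals after the first: 13 × 7 = 91 days after 25 December 2042.
December has 31 days — 6 days to the end of December leaves 85.
January has 31 days (54 left).
February has 28 days (26 left).
26 days into March → 26 March 2043.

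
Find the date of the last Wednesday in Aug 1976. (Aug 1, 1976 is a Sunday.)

Aug 1976 begins on a Sunday, so the first Wednesday is Aug 4 (3 days later).
Aug 1976 has 31 days. Adding weeks: 4, 11, 18, 25 — the last one ≤ 31 is the 25th.

Aug 25, 1976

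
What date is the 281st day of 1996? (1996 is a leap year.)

7 October 1996

January has 31 days (281 − 31 = 250 remain).
February has 29 days (250 − 29 = 221 remain).
March has 31 days (221 − 31 = 190 remain).
April has 30 days (190 − 30 = 160 remain).
May has 31 days (160 − 31 = 129 remain).
June has 30 days (129 − 30 = 99 remain).
July has 31 days (99 − 31 = 68 remain).
August has 31 days (68 − 31 = 37 remain).
September has 30 days (37 − 30 = 7 remain).
7 into October → October 7.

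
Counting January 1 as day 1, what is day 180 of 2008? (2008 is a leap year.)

Jun 28, 2008

Jan has 31 days (180 − 31 = 149 remain).
Feb has 29 days (149 − 29 = 120 remain).
Mar has 31 days (120 − 31 = 89 remain).
Apr has 30 days (89 − 30 = 59 remain).
May has 31 days (59 − 31 = 28 remain).
28 into Jun → Jun 28.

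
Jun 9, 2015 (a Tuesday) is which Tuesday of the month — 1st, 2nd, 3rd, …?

2nd

Day 9 falls in week ⌈9/7⌉ of the month.
Days 1–7 hold the 1st Tuesday, 8–14 the 2nd, 15–21 the 3rd, 22–28 the 4th, 29–31 the 5th.
9 is in the range for the 2nd.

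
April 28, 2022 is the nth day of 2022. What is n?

Days in months before April: 31 + 28 + 31 = 90.
Plus 28 days into April → day 118.

118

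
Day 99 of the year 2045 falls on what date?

April 9, 2045

January has 31 days (99 − 31 = 68 remain).
February has 28 days (68 − 28 = 40 remain).
March has 31 days (40 − 31 = 9 remain).
9 into April → April 9.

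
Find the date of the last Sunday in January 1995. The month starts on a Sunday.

1995-01-29

January 1995 begins on a Sunday, so the first Sunday is January 1.
January 1995 has 31 days. Adding weeks: 1, 8, 15, 22, 29 — the last one ≤ 31 is the 29th.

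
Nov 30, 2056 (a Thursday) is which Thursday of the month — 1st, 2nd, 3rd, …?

Day 30 falls in week ⌈30/7⌉ of the month.
Days 1–7 hold the 1st Thursday, 8–14 the 2nd, 15–21 the 3rd, 22–28 the 4th, 29–31 the 5th.
30 is in the range for the 5th.

5th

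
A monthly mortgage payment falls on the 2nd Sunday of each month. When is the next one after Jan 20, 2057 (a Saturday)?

Jan 2057 starts on a Monday; its first Sunday is the 7th, so the 2nd Sunday is the 14th — Jan 14, 2057.
That is not after Jan 20, 2057, so look at Feb 2057.
Feb 2057 starts on a Thursday; its first Sunday is the 4th, so the 2nd Sunday is the 11th — Feb 11, 2057.

Feb 11, 2057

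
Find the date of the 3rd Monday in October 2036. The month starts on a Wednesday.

October 2036 begins on a Wednesday, so the first Monday is October 6 (5 days later).
The 3rd Monday is 2 weeks later: 6 + 14 = 20.

October 20, 2036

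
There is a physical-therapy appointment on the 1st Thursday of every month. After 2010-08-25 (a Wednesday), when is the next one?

2010-09-02

August 2010 starts on a Sunday, so its 1st Thursday is 2010-08-05 (4 days in).
That is not after 2010-08-25, so look at September 2010.
September 2010 starts on a Wednesday, so its 1st Thursday is 2010-09-02 (1 day in).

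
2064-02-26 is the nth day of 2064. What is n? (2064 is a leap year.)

57

Days in months before February: 31 = 31.
Plus 26 days into February → day 57.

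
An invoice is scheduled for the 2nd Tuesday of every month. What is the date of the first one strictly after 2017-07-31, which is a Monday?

July 2017 starts on a Saturday; its first Tuesday is the 4th, so the 2nd Tuesday is the 11th — 2017-07-11.
That is not after 2017-07-31, so look at August 2017.
August 2017 starts on a Tuesday; its first Tuesday is the 1st, so the 2nd Tuesday is the 8th — 2017-08-08.

2017-08-08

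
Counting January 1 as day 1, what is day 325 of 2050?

November 21, 2050

January has 31 days (325 − 31 = 294 remain).
February has 28 days (294 − 28 = 266 remain).
March has 31 days (266 − 31 = 235 remain).
April has 30 days (235 − 30 = 205 remain).
May has 31 days (205 − 31 = 174 remain).
June has 30 days (174 − 30 = 144 remain).
July has 31 days (144 − 31 = 113 remain).
August has 31 days (113 − 31 = 82 remain).
September has 30 days (82 − 30 = 52 remain).
October has 31 days (52 − 31 = 21 remain).
21 into November → November 21.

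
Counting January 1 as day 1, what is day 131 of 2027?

January has 31 days (131 − 31 = 100 remain).
February has 28 days (100 − 28 = 72 remain).
March has 31 days (72 − 31 = 41 remain).
April has 30 days (41 − 30 = 11 remain).
11 into May → May 11.

2027-05-11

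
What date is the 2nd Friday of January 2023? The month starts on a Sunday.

January 2023 begins on a Sunday, so the first Friday is January 6 (5 days later).
The 2nd Friday is 1 weeks later: 6 + 7 = 13.

January 13, 2023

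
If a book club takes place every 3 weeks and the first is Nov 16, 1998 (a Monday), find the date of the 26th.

The 26th occurrence is 25 intervals after the first: 25 × 21 = 525 days after Nov 16, 1998.
Nov has 30 days — 14 days to the end of Nov leaves 511.
From end of Nov to end of 1998 is 31 days (480 left).
1999 has 365 days (115 left).
Jan has 31 days (84 left).
Feb has 29 days (55 left).
Mar has 31 days (24 left).
24 days into Apr → Apr 24, 2000.

Apr 24, 2000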